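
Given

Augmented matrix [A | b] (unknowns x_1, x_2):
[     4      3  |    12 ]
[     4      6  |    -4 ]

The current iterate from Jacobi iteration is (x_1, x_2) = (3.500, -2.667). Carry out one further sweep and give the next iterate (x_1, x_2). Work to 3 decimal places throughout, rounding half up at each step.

One sweep:
  x_1 = (12 - (3)·-2.667) / (4) = 5.000
  x_2 = (-4 - (4)·3.500) / (6) = -3.000

(5.000, -3.000)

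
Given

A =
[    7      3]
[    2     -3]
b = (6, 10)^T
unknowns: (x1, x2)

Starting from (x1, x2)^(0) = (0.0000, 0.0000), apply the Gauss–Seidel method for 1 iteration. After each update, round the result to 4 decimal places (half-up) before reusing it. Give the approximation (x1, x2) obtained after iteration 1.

Iteration 1:
  x1 = (6 - (3)·0.0000) / (7) = 0.8571
  x2 = (10 - (2)·0.8571) / (-3) = -2.7619

(0.8571, -2.7619)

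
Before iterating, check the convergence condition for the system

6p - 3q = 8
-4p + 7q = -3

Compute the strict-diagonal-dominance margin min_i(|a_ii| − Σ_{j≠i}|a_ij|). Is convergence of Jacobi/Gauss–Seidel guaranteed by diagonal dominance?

row 1: |6| − (3) = 3
row 2: |7| − (4) = 3
minimum over rows = 3 → strictly diagonally dominant (convergence guaranteed)

3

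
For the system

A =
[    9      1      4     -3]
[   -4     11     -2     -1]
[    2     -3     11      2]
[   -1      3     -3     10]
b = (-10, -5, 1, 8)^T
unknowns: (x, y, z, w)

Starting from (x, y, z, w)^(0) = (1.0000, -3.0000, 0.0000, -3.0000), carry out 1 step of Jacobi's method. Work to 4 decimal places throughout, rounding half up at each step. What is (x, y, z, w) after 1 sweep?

Iteration 1:
  x = (-10 - (1)·-3.0000 - (4)·0.0000 - (-3)·-3.0000) / (9) = -1.7778
  y = (-5 - (-4)·1.0000 - (-2)·0.0000 - (-1)·-3.0000) / (11) = -0.3636
  z = (1 - (2)·1.0000 - (-3)·-3.0000 - (2)·-3.0000) / (11) = -0.3636
  w = (8 - (-1)·1.0000 - (3)·-3.0000 - (-3)·0.0000) / (10) = 1.8000

(-1.7778, -0.3636, -0.3636, 1.8000)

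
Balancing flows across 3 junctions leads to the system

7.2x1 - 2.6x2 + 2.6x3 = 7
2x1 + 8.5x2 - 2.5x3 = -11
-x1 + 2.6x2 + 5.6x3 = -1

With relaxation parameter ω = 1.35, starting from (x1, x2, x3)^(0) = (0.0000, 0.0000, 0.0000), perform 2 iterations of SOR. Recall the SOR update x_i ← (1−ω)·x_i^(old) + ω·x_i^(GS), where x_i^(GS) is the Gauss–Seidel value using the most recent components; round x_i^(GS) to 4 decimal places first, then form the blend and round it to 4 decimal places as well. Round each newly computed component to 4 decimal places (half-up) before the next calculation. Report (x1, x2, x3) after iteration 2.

(-0.8997, -0.1354, -0.8742)

Iteration 1:
  x1: GS value = (7 - (-2.6)·0.0000 - (2.6)·0.0000) / (7.2) = 0.9722;  x1 ← (1−ω)·0.0000 + ω·0.9722 = 1.3125
  x2: GS value = (-11 - (2)·1.3125 - (-2.5)·0.0000) / (8.5) = -1.6029;  x2 ← (1−ω)·0.0000 + ω·-1.6029 = -2.1639
  x3: GS value = (-1 - (-1)·1.3125 - (2.6)·-2.1639) / (5.6) = 1.0605;  x3 ← (1−ω)·0.0000 + ω·1.0605 = 1.4317
Iteration 2:
  x1: GS value = (7 - (-2.6)·-2.1639 - (2.6)·1.4317) / (7.2) = -0.3262;  x1 ← (1−ω)·1.3125 + ω·-0.3262 = -0.8997
  x2: GS value = (-11 - (2)·-0.8997 - (-2.5)·1.4317) / (8.5) = -0.6613;  x2 ← (1−ω)·-2.1639 + ω·-0.6613 = -0.1354
  x3: GS value = (-1 - (-1)·-0.8997 - (2.6)·-0.1354) / (5.6) = -0.2764;  x3 ← (1−ω)·1.4317 + ω·-0.2764 = -0.8742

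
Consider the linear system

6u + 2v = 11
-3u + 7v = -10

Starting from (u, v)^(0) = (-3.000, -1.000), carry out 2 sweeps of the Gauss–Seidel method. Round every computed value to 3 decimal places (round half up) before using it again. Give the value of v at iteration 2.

-0.571

Iteration 1:
  u = (11 - (2)·-1.000) / (6) = 2.167
  v = (-10 - (-3)·2.167) / (7) = -0.500
Iteration 2:
  u = (11 - (2)·-0.500) / (6) = 2.000
  v = (-10 - (-3)·2.000) / (7) = -0.571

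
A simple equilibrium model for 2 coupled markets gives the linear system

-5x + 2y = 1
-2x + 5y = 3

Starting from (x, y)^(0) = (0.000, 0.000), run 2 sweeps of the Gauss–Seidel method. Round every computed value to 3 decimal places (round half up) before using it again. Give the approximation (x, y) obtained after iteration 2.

(0.008, 0.603)

Iteration 1:
  x = (1 - (2)·0.000) / (-5) = -0.200
  y = (3 - (-2)·-0.200) / (5) = 0.520
Iteration 2:
  x = (1 - (2)·0.520) / (-5) = 0.008
  y = (3 - (-2)·0.008) / (5) = 0.603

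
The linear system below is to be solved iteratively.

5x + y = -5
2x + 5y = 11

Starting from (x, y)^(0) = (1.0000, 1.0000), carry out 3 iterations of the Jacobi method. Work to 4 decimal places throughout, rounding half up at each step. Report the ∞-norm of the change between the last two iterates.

0.1760

Iteration 1:
  x = (-5 - (1)·1.0000) / (5) = -1.2000
  y = (11 - (2)·1.0000) / (5) = 1.8000
Iteration 2:
  x = (-5 - (1)·1.8000) / (5) = -1.3600
  y = (11 - (2)·-1.2000) / (5) = 2.6800
Iteration 3:
  x = (-5 - (1)·2.6800) / (5) = -1.5360
  y = (11 - (2)·-1.3600) / (5) = 2.7440
Change: (-0.1760, 0.0640) → max |·| = 0.1760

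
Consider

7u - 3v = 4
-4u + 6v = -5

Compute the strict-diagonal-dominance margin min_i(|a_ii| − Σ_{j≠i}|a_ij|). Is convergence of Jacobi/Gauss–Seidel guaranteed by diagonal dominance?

2

row 1: |7| − (3) = 4
row 2: |6| − (4) = 2
minimum over rows = 2 → strictly diagonally dominant (convergence guaranteed)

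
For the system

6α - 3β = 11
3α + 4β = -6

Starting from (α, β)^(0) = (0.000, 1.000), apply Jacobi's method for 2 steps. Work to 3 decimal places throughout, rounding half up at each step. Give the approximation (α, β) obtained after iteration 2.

Iteration 1:
  α = (11 - (-3)·1.000) / (6) = 2.333
  β = (-6 - (3)·0.000) / (4) = -1.500
Iteration 2:
  α = (11 - (-3)·-1.500) / (6) = 1.083
  β = (-6 - (3)·2.333) / (4) = -3.250

(1.083, -3.250)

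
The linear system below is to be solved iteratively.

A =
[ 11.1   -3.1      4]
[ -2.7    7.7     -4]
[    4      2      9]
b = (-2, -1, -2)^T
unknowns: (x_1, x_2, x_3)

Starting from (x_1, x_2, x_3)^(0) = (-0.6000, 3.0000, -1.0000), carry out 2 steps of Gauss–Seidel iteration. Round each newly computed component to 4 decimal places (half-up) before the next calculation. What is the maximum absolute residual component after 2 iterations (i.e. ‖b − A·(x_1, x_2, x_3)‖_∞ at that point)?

Iteration 1:
  x_1 = (-2 - (-3.1)·3.0000 - (4)·-1.0000) / (11.1) = 1.0180
  x_2 = (-1 - (-2.7)·1.0180 - (-4)·-1.0000) / (7.7) = -0.2924
  x_3 = (-2 - (4)·1.0180 - (2)·-0.2924) / (9) = -0.6097
Iteration 2:
  x_1 = (-2 - (-3.1)·-0.2924 - (4)·-0.6097) / (11.1) = -0.0421
  x_2 = (-1 - (-2.7)·-0.0421 - (-4)·-0.6097) / (7.7) = -0.4614
  x_3 = (-2 - (4)·-0.0421 - (2)·-0.4614) / (9) = -0.1010
Residual b − A·x = (-2.5590, 2.0351, 0.0002); ∞-norm = 2.5590

2.5590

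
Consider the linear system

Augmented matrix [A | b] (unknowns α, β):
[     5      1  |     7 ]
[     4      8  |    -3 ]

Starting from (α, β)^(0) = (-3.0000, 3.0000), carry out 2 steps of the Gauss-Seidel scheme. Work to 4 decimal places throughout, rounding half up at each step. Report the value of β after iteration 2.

-1.1525

Iteration 1:
  α = (7 - (1)·3.0000) / (5) = 0.8000
  β = (-3 - (4)·0.8000) / (8) = -0.7750
Iteration 2:
  α = (7 - (1)·-0.7750) / (5) = 1.5550
  β = (-3 - (4)·1.5550) / (8) = -1.1525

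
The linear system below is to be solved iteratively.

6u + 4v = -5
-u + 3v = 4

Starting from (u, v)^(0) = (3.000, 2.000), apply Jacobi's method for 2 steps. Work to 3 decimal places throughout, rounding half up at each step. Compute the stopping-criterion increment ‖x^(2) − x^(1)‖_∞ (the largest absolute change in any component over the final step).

Iteration 1:
  u = (-5 - (4)·2.000) / (6) = -2.167
  v = (4 - (-1)·3.000) / (3) = 2.333
Iteration 2:
  u = (-5 - (4)·2.333) / (6) = -2.389
  v = (4 - (-1)·-2.167) / (3) = 0.611
Change: (-0.222, -1.722) → max |·| = 1.722

1.722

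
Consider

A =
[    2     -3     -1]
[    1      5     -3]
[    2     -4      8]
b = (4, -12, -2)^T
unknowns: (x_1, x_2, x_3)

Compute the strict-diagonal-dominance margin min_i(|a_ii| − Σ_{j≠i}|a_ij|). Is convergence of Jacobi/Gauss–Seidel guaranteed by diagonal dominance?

row 1: |2| − (3+1) = -2
row 2: |5| − (1+3) = 1
row 3: |8| − (2+4) = 2
minimum over rows = -2 → not strictly diagonally dominant

-2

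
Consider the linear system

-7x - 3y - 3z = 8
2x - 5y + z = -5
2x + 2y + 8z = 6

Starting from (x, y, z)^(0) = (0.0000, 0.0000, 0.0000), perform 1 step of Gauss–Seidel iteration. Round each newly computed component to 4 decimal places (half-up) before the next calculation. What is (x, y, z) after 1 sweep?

Iteration 1:
  x = (8 - (-3)·0.0000 - (-3)·0.0000) / (-7) = -1.1429
  y = (-5 - (2)·-1.1429 - (1)·0.0000) / (-5) = 0.5428
  z = (6 - (2)·-1.1429 - (2)·0.5428) / (8) = 0.9000

(-1.1429, 0.5428, 0.9000)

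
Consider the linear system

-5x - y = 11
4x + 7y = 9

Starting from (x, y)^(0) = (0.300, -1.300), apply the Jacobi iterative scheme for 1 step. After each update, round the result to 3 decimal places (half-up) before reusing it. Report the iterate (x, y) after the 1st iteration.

(-1.940, 1.114)

Iteration 1:
  x = (11 - (-1)·-1.300) / (-5) = -1.940
  y = (9 - (4)·0.300) / (7) = 1.114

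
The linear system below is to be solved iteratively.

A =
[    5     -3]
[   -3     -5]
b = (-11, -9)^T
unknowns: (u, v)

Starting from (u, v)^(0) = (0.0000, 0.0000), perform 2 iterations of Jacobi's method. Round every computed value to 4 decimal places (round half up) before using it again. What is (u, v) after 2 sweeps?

Iteration 1:
  u = (-11 - (-3)·0.0000) / (5) = -2.2000
  v = (-9 - (-3)·0.0000) / (-5) = 1.8000
Iteration 2:
  u = (-11 - (-3)·1.8000) / (5) = -1.1200
  v = (-9 - (-3)·-2.2000) / (-5) = 3.1200

(-1.1200, 3.1200)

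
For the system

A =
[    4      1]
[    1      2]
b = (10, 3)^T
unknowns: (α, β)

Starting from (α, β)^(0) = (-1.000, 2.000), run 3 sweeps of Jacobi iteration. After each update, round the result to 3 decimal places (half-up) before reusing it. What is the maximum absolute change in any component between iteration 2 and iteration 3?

0.375

Iteration 1:
  α = (10 - (1)·2.000) / (4) = 2.000
  β = (3 - (1)·-1.000) / (2) = 2.000
Iteration 2:
  α = (10 - (1)·2.000) / (4) = 2.000
  β = (3 - (1)·2.000) / (2) = 0.500
Iteration 3:
  α = (10 - (1)·0.500) / (4) = 2.375
  β = (3 - (1)·2.000) / (2) = 0.500
Change: (0.375, 0.000) → max |·| = 0.375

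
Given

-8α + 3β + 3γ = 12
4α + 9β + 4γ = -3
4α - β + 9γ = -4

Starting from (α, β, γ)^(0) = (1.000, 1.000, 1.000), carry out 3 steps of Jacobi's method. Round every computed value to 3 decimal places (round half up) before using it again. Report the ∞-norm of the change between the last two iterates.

Iteration 1:
  α = (12 - (3)·1.000 - (3)·1.000) / (-8) = -0.750
  β = (-3 - (4)·1.000 - (4)·1.000) / (9) = -1.222
  γ = (-4 - (4)·1.000 - (-1)·1.000) / (9) = -0.778
Iteration 2:
  α = (12 - (3)·-1.222 - (3)·-0.778) / (-8) = -2.250
  β = (-3 - (4)·-0.750 - (4)·-0.778) / (9) = 0.346
  γ = (-4 - (4)·-0.750 - (-1)·-1.222) / (9) = -0.247
Iteration 3:
  α = (12 - (3)·0.346 - (3)·-0.247) / (-8) = -1.463
  β = (-3 - (4)·-2.250 - (4)·-0.247) / (9) = 0.776
  γ = (-4 - (4)·-2.250 - (-1)·0.346) / (9) = 0.594
Change: (0.787, 0.430, 0.841) → max |·| = 0.841

0.841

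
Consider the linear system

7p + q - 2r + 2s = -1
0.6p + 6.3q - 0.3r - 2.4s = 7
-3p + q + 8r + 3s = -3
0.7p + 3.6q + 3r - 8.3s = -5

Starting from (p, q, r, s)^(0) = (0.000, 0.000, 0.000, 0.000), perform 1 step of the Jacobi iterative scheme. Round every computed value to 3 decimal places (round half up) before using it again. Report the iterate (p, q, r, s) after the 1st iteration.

Iteration 1:
  p = (-1 - (1)·0.000 - (-2)·0.000 - (2)·0.000) / (7) = -0.143
  q = (7 - (0.6)·0.000 - (-0.3)·0.000 - (-2.4)·0.000) / (6.3) = 1.111
  r = (-3 - (-3)·0.000 - (1)·0.000 - (3)·0.000) / (8) = -0.375
  s = (-5 - (0.7)·0.000 - (3.6)·0.000 - (3)·0.000) / (-8.3) = 0.602

(-0.143, 1.111, -0.375, 0.602)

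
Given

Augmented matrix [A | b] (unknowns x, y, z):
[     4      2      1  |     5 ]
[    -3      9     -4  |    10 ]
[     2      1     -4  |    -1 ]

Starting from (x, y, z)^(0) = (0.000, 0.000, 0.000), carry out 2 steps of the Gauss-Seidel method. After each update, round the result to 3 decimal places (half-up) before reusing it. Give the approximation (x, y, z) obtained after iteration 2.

(0.172, 1.727, 0.768)

Iteration 1:
  x = (5 - (2)·0.000 - (1)·0.000) / (4) = 1.250
  y = (10 - (-3)·1.250 - (-4)·0.000) / (9) = 1.528
  z = (-1 - (2)·1.250 - (1)·1.528) / (-4) = 1.257
Iteration 2:
  x = (5 - (2)·1.528 - (1)·1.257) / (4) = 0.172
  y = (10 - (-3)·0.172 - (-4)·1.257) / (9) = 1.727
  z = (-1 - (2)·0.172 - (1)·1.727) / (-4) = 0.768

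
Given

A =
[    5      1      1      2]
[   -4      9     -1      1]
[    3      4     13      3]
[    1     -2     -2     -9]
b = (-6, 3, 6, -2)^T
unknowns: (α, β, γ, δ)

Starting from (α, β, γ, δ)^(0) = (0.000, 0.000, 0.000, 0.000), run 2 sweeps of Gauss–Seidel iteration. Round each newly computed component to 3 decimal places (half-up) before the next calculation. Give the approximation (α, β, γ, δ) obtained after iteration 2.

Iteration 1:
  α = (-6 - (1)·0.000 - (1)·0.000 - (2)·0.000) / (5) = -1.200
  β = (3 - (-4)·-1.200 - (-1)·0.000 - (1)·0.000) / (9) = -0.200
  γ = (6 - (3)·-1.200 - (4)·-0.200 - (3)·0.000) / (13) = 0.800
  δ = (-2 - (1)·-1.200 - (-2)·-0.200 - (-2)·0.800) / (-9) = -0.044
Iteration 2:
  α = (-6 - (1)·-0.200 - (1)·0.800 - (2)·-0.044) / (5) = -1.302
  β = (3 - (-4)·-1.302 - (-1)·0.800 - (1)·-0.044) / (9) = -0.152
  γ = (6 - (3)·-1.302 - (4)·-0.152 - (3)·-0.044) / (13) = 0.819
  δ = (-2 - (1)·-1.302 - (-2)·-0.152 - (-2)·0.819) / (-9) = -0.071

(-1.302, -0.152, 0.819, -0.071)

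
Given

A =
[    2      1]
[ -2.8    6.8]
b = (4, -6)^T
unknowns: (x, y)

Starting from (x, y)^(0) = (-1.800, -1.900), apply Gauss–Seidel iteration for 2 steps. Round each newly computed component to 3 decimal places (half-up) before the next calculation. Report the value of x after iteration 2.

Iteration 1:
  x = (4 - (1)·-1.900) / (2) = 2.950
  y = (-6 - (-2.8)·2.950) / (6.8) = 0.332
Iteration 2:
  x = (4 - (1)·0.332) / (2) = 1.834
  y = (-6 - (-2.8)·1.834) / (6.8) = -0.127

1.834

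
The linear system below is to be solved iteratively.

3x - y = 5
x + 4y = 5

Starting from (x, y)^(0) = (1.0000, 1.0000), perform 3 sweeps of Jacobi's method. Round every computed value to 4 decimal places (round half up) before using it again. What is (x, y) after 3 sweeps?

(1.9167, 0.7500)

Iteration 1:
  x = (5 - (-1)·1.0000) / (3) = 2.0000
  y = (5 - (1)·1.0000) / (4) = 1.0000
Iteration 2:
  x = (5 - (-1)·1.0000) / (3) = 2.0000
  y = (5 - (1)·2.0000) / (4) = 0.7500
Iteration 3:
  x = (5 - (-1)·0.7500) / (3) = 1.9167
  y = (5 - (1)·2.0000) / (4) = 0.7500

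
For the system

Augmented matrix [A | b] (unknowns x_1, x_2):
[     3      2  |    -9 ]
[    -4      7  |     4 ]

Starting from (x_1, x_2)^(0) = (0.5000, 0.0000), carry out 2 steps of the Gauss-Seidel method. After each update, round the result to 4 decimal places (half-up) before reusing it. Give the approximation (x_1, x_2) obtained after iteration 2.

Iteration 1:
  x_1 = (-9 - (2)·0.0000) / (3) = -3.0000
  x_2 = (4 - (-4)·-3.0000) / (7) = -1.1429
Iteration 2:
  x_1 = (-9 - (2)·-1.1429) / (3) = -2.2381
  x_2 = (4 - (-4)·-2.2381) / (7) = -0.7075

(-2.2381, -0.7075)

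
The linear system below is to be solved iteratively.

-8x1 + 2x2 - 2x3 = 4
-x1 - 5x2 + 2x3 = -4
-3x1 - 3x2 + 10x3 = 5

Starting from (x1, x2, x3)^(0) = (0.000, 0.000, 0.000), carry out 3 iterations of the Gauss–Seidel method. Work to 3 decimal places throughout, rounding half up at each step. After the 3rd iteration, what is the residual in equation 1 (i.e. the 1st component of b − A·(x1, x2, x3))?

Iteration 1:
  x1 = (4 - (2)·0.000 - (-2)·0.000) / (-8) = -0.500
  x2 = (-4 - (-1)·-0.500 - (2)·0.000) / (-5) = 0.900
  x3 = (5 - (-3)·-0.500 - (-3)·0.900) / (10) = 0.620
Iteration 2:
  x1 = (4 - (2)·0.900 - (-2)·0.620) / (-8) = -0.430
  x2 = (-4 - (-1)·-0.430 - (2)·0.620) / (-5) = 1.134
  x3 = (5 - (-3)·-0.430 - (-3)·1.134) / (10) = 0.711
Iteration 3:
  x1 = (4 - (2)·1.134 - (-2)·0.711) / (-8) = -0.394
  x2 = (-4 - (-1)·-0.394 - (2)·0.711) / (-5) = 1.163
  x3 = (5 - (-3)·-0.394 - (-3)·1.163) / (10) = 0.731
Residual b − A·x = (-0.016, -0.041, -0.003)

-0.016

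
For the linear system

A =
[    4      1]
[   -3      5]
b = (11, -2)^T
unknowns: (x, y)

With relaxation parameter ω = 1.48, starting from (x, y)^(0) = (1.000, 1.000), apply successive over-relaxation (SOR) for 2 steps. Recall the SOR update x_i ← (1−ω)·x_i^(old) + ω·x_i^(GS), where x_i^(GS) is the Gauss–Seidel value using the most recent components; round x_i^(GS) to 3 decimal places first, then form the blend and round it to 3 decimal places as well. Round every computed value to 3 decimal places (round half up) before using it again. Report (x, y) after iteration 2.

Iteration 1:
  x: GS value = (11 - (1)·1.000) / (4) = 2.500;  x ← (1−ω)·1.000 + ω·2.500 = 3.220
  y: GS value = (-2 - (-3)·3.220) / (5) = 1.532;  y ← (1−ω)·1.000 + ω·1.532 = 1.787
Iteration 2:
  x: GS value = (11 - (1)·1.787) / (4) = 2.303;  x ← (1−ω)·3.220 + ω·2.303 = 1.863
  y: GS value = (-2 - (-3)·1.863) / (5) = 0.718;  y ← (1−ω)·1.787 + ω·0.718 = 0.205

(1.863, 0.205)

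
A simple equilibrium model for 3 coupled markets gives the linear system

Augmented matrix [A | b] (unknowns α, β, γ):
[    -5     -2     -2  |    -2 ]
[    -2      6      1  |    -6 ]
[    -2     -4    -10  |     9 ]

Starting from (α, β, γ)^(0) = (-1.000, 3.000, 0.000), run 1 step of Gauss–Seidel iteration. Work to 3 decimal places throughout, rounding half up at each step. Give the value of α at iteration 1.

Iteration 1:
  α = (-2 - (-2)·3.000 - (-2)·0.000) / (-5) = -0.800
  β = (-6 - (-2)·-0.800 - (1)·0.000) / (6) = -1.267
  γ = (9 - (-2)·-0.800 - (-4)·-1.267) / (-10) = -0.233

-0.800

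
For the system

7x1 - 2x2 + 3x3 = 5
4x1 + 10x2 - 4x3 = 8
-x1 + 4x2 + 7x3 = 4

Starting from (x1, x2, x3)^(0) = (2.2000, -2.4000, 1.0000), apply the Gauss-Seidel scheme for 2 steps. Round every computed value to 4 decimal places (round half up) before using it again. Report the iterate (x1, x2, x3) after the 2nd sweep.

(1.2155, 0.2086, 0.6259)

Iteration 1:
  x1 = (5 - (-2)·-2.4000 - (3)·1.0000) / (7) = -0.4000
  x2 = (8 - (4)·-0.4000 - (-4)·1.0000) / (10) = 1.3600
  x3 = (4 - (-1)·-0.4000 - (4)·1.3600) / (7) = -0.2629
Iteration 2:
  x1 = (5 - (-2)·1.3600 - (3)·-0.2629) / (7) = 1.2155
  x2 = (8 - (4)·1.2155 - (-4)·-0.2629) / (10) = 0.2086
  x3 = (4 - (-1)·1.2155 - (4)·0.2086) / (7) = 0.6259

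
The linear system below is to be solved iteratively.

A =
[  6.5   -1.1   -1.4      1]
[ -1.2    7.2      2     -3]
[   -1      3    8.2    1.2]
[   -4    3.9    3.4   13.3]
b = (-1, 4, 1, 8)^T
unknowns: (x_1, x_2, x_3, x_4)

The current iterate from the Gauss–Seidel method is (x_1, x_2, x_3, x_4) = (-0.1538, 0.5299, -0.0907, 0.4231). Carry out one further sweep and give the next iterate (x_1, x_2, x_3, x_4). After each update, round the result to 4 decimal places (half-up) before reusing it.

One sweep:
  x_1 = (-1 - (-1.1)·0.5299 - (-1.4)·-0.0907 - (1)·0.4231) / (6.5) = -0.1488
  x_2 = (4 - (-1.2)·-0.1488 - (2)·-0.0907 - (-3)·0.4231) / (7.2) = 0.7322
  x_3 = (1 - (-1)·-0.1488 - (3)·0.7322 - (1.2)·0.4231) / (8.2) = -0.2260
  x_4 = (8 - (-4)·-0.1488 - (3.9)·0.7322 - (3.4)·-0.2260) / (13.3) = 0.3998

(-0.1488, 0.7322, -0.2260, 0.3998)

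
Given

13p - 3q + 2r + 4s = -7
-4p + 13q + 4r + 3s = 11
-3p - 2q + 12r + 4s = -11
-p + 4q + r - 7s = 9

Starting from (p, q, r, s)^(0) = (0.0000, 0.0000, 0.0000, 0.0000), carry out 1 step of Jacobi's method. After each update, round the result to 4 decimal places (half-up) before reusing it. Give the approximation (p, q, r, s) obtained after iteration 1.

(-0.5385, 0.8462, -0.9167, -1.2857)

Iteration 1:
  p = (-7 - (-3)·0.0000 - (2)·0.0000 - (4)·0.0000) / (13) = -0.5385
  q = (11 - (-4)·0.0000 - (4)·0.0000 - (3)·0.0000) / (13) = 0.8462
  r = (-11 - (-3)·0.0000 - (-2)·0.0000 - (4)·0.0000) / (12) = -0.9167
  s = (9 - (-1)·0.0000 - (4)·0.0000 - (1)·0.0000) / (-7) = -1.2857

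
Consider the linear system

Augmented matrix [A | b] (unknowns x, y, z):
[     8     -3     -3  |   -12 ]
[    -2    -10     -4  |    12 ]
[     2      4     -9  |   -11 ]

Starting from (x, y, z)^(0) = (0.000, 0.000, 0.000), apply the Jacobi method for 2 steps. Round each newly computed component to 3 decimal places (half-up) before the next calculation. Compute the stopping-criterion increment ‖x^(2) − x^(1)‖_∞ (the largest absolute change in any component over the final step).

0.866

Iteration 1:
  x = (-12 - (-3)·0.000 - (-3)·0.000) / (8) = -1.500
  y = (12 - (-2)·0.000 - (-4)·0.000) / (-10) = -1.200
  z = (-11 - (2)·0.000 - (4)·0.000) / (-9) = 1.222
Iteration 2:
  x = (-12 - (-3)·-1.200 - (-3)·1.222) / (8) = -1.492
  y = (12 - (-2)·-1.500 - (-4)·1.222) / (-10) = -1.389
  z = (-11 - (2)·-1.500 - (4)·-1.200) / (-9) = 0.356
Change: (0.008, -0.189, -0.866) → max |·| = 0.866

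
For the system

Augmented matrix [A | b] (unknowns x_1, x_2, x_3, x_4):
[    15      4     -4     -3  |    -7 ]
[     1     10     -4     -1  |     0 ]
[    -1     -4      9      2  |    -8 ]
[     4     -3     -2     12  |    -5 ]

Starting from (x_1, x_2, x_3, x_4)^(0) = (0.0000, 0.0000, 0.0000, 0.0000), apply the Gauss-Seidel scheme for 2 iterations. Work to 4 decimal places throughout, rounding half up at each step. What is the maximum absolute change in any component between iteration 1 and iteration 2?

Iteration 1:
  x_1 = (-7 - (4)·0.0000 - (-4)·0.0000 - (-3)·0.0000) / (15) = -0.4667
  x_2 = (0 - (1)·-0.4667 - (-4)·0.0000 - (-1)·0.0000) / (10) = 0.0467
  x_3 = (-8 - (-1)·-0.4667 - (-4)·0.0467 - (2)·0.0000) / (9) = -0.9200
  x_4 = (-5 - (4)·-0.4667 - (-3)·0.0467 - (-2)·-0.9200) / (12) = -0.4028
Iteration 2:
  x_1 = (-7 - (4)·0.0467 - (-4)·-0.9200 - (-3)·-0.4028) / (15) = -0.8050
  x_2 = (0 - (1)·-0.8050 - (-4)·-0.9200 - (-1)·-0.4028) / (10) = -0.3278
  x_3 = (-8 - (-1)·-0.8050 - (-4)·-0.3278 - (2)·-0.4028) / (9) = -1.0345
  x_4 = (-5 - (4)·-0.8050 - (-3)·-0.3278 - (-2)·-1.0345) / (12) = -0.4027
Change: (-0.3383, -0.3745, -0.1145, 0.0001) → max |·| = 0.3745

0.3745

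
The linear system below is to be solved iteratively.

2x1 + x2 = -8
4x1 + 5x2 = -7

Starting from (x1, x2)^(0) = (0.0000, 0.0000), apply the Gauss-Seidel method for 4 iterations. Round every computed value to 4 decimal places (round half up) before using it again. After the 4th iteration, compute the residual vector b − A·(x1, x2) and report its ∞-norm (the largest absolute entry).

0.1152

Iteration 1:
  x1 = (-8 - (1)·0.0000) / (2) = -4.0000
  x2 = (-7 - (4)·-4.0000) / (5) = 1.8000
Iteration 2:
  x1 = (-8 - (1)·1.8000) / (2) = -4.9000
  x2 = (-7 - (4)·-4.9000) / (5) = 2.5200
Iteration 3:
  x1 = (-8 - (1)·2.5200) / (2) = -5.2600
  x2 = (-7 - (4)·-5.2600) / (5) = 2.8080
Iteration 4:
  x1 = (-8 - (1)·2.8080) / (2) = -5.4040
  x2 = (-7 - (4)·-5.4040) / (5) = 2.9232
Residual b − A·x = (-0.1152, 0.0000); ∞-norm = 0.1152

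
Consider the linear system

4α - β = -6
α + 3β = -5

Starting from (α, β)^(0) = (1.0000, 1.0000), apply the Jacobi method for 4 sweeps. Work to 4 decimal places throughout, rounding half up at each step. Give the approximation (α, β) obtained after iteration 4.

(-1.7500, -1.0625)

Iteration 1:
  α = (-6 - (-1)·1.0000) / (4) = -1.2500
  β = (-5 - (1)·1.0000) / (3) = -2.0000
Iteration 2:
  α = (-6 - (-1)·-2.0000) / (4) = -2.0000
  β = (-5 - (1)·-1.2500) / (3) = -1.2500
Iteration 3:
  α = (-6 - (-1)·-1.2500) / (4) = -1.8125
  β = (-5 - (1)·-2.0000) / (3) = -1.0000
Iteration 4:
  α = (-6 - (-1)·-1.0000) / (4) = -1.7500
  β = (-5 - (1)·-1.8125) / (3) = -1.0625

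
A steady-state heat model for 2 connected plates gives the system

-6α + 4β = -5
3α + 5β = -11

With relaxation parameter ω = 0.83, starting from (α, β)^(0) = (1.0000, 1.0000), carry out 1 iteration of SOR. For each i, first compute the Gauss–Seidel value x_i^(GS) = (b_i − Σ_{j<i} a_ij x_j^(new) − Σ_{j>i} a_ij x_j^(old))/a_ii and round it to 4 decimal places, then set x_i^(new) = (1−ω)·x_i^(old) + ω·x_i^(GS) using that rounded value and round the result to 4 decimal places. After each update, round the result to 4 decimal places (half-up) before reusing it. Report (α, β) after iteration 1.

(1.4150, -2.3607)

Iteration 1:
  α: GS value = (-5 - (4)·1.0000) / (-6) = 1.5000;  α ← (1−ω)·1.0000 + ω·1.5000 = 1.4150
  β: GS value = (-11 - (3)·1.4150) / (5) = -3.0490;  β ← (1−ω)·1.0000 + ω·-3.0490 = -2.3607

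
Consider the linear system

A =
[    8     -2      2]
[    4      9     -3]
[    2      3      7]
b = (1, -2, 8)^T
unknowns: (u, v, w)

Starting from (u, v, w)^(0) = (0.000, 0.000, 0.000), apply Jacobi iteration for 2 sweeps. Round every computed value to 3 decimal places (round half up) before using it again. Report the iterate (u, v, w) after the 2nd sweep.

(-0.216, 0.103, 1.202)

Iteration 1:
  u = (1 - (-2)·0.000 - (2)·0.000) / (8) = 0.125
  v = (-2 - (4)·0.000 - (-3)·0.000) / (9) = -0.222
  w = (8 - (2)·0.000 - (3)·0.000) / (7) = 1.143
Iteration 2:
  u = (1 - (-2)·-0.222 - (2)·1.143) / (8) = -0.216
  v = (-2 - (4)·0.125 - (-3)·1.143) / (9) = 0.103
  w = (8 - (2)·0.125 - (3)·-0.222) / (7) = 1.202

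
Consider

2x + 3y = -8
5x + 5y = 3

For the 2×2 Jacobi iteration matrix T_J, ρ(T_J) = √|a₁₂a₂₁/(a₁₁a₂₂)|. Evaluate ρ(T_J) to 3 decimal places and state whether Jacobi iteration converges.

1.225

a₁₂a₂₁/(a₁₁a₂₂) = (3)·(5) / ((2)·(5)) = 1.500000
ρ = √|1.500000| = √1.500000 = 1.225
ρ > 1, so Jacobi diverges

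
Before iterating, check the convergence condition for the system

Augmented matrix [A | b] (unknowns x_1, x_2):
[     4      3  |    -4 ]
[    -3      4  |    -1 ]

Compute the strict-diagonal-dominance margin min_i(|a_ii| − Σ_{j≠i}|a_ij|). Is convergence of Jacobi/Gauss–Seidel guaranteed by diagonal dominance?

row 1: |4| − (3) = 1
row 2: |4| − (3) = 1
minimum over rows = 1 → strictly diagonally dominant (convergence guaranteed)

1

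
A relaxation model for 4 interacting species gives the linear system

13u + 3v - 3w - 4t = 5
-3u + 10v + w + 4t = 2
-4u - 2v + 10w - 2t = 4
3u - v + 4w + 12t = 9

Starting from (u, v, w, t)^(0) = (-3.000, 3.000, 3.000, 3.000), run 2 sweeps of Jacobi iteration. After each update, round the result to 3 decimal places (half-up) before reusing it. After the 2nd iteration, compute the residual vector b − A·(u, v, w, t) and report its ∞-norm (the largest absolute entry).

Iteration 1:
  u = (5 - (3)·3.000 - (-3)·3.000 - (-4)·3.000) / (13) = 1.308
  v = (2 - (-3)·-3.000 - (1)·3.000 - (4)·3.000) / (10) = -2.200
  w = (4 - (-4)·-3.000 - (-2)·3.000 - (-2)·3.000) / (10) = 0.400
  t = (9 - (3)·-3.000 - (-1)·3.000 - (4)·3.000) / (12) = 0.750
Iteration 2:
  u = (5 - (3)·-2.200 - (-3)·0.400 - (-4)·0.750) / (13) = 1.215
  v = (2 - (-3)·1.308 - (1)·0.400 - (4)·0.750) / (10) = 0.252
  w = (4 - (-4)·1.308 - (-2)·-2.200 - (-2)·0.750) / (10) = 0.633
  t = (9 - (3)·1.308 - (-1)·-2.200 - (4)·0.400) / (12) = 0.106
Residual b − A·x = (-9.228, 2.068, 3.246, 1.803); ∞-norm = 9.228

9.228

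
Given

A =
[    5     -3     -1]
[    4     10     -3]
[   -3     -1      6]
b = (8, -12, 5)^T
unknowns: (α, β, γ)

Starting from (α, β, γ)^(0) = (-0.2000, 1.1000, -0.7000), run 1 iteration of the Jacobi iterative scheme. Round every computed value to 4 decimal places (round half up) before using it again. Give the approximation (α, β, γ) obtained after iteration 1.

Iteration 1:
  α = (8 - (-3)·1.1000 - (-1)·-0.7000) / (5) = 2.1200
  β = (-12 - (4)·-0.2000 - (-3)·-0.7000) / (10) = -1.3300
  γ = (5 - (-3)·-0.2000 - (-1)·1.1000) / (6) = 0.9167

(2.1200, -1.3300, 0.9167)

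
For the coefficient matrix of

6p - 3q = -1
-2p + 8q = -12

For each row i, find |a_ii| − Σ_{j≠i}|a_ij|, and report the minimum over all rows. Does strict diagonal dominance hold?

3

row 1: |6| − (3) = 3
row 2: |8| − (2) = 6
minimum over rows = 3 → strictly diagonally dominant (convergence guaranteed)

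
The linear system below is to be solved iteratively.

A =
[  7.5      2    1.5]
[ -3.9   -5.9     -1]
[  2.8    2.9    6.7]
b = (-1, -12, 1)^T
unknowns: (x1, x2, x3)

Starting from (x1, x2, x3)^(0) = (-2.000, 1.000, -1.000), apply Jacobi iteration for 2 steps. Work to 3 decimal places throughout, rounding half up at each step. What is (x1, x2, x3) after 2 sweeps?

Iteration 1:
  x1 = (-1 - (2)·1.000 - (1.5)·-1.000) / (7.5) = -0.200
  x2 = (-12 - (-3.9)·-2.000 - (-1)·-1.000) / (-5.9) = 3.525
  x3 = (1 - (2.8)·-2.000 - (2.9)·1.000) / (6.7) = 0.552
Iteration 2:
  x1 = (-1 - (2)·3.525 - (1.5)·0.552) / (7.5) = -1.184
  x2 = (-12 - (-3.9)·-0.200 - (-1)·0.552) / (-5.9) = 2.073
  x3 = (1 - (2.8)·-0.200 - (2.9)·3.525) / (6.7) = -1.293

(-1.184, 2.073, -1.293)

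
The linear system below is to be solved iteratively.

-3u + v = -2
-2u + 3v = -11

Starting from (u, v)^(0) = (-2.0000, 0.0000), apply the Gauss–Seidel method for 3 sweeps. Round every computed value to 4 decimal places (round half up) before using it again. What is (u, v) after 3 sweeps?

Iteration 1:
  u = (-2 - (1)·0.0000) / (-3) = 0.6667
  v = (-11 - (-2)·0.6667) / (3) = -3.2222
Iteration 2:
  u = (-2 - (1)·-3.2222) / (-3) = -0.4074
  v = (-11 - (-2)·-0.4074) / (3) = -3.9383
Iteration 3:
  u = (-2 - (1)·-3.9383) / (-3) = -0.6461
  v = (-11 - (-2)·-0.6461) / (3) = -4.0974

(-0.6461, -4.0974)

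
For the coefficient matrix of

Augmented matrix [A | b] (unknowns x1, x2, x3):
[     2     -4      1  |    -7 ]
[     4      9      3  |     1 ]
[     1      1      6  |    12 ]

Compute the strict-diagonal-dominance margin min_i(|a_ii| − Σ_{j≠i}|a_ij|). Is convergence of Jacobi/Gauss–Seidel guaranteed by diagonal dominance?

row 1: |2| − (4+1) = -3
row 2: |9| − (4+3) = 2
row 3: |6| − (1+1) = 4
minimum over rows = -3 → not strictly diagonally dominant

-3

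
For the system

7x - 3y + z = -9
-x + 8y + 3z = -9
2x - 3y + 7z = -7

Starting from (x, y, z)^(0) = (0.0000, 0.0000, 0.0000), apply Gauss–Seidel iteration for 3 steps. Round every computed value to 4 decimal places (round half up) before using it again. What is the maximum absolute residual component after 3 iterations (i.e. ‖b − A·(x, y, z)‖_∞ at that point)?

0.2249

Iteration 1:
  x = (-9 - (-3)·0.0000 - (1)·0.0000) / (7) = -1.2857
  y = (-9 - (-1)·-1.2857 - (3)·0.0000) / (8) = -1.2857
  z = (-7 - (2)·-1.2857 - (-3)·-1.2857) / (7) = -1.1837
Iteration 2:
  x = (-9 - (-3)·-1.2857 - (1)·-1.1837) / (7) = -1.6676
  y = (-9 - (-1)·-1.6676 - (3)·-1.1837) / (8) = -0.8896
  z = (-7 - (2)·-1.6676 - (-3)·-0.8896) / (7) = -0.9048
Iteration 3:
  x = (-9 - (-3)·-0.8896 - (1)·-0.9048) / (7) = -1.5377
  y = (-9 - (-1)·-1.5377 - (3)·-0.9048) / (8) = -0.9779
  z = (-7 - (2)·-1.5377 - (-3)·-0.9779) / (7) = -0.9798
Residual b − A·x = (-0.1900, 0.2249, 0.0003); ∞-norm = 0.2249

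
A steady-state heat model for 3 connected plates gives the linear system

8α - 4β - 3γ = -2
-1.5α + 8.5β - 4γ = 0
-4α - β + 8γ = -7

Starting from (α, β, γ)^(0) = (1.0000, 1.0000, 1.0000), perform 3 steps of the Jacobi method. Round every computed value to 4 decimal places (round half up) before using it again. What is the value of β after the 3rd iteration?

Iteration 1:
  α = (-2 - (-4)·1.0000 - (-3)·1.0000) / (8) = 0.6250
  β = (0 - (-1.5)·1.0000 - (-4)·1.0000) / (8.5) = 0.6471
  γ = (-7 - (-4)·1.0000 - (-1)·1.0000) / (8) = -0.2500
Iteration 2:
  α = (-2 - (-4)·0.6471 - (-3)·-0.2500) / (8) = -0.0202
  β = (0 - (-1.5)·0.6250 - (-4)·-0.2500) / (8.5) = -0.0074
  γ = (-7 - (-4)·0.6250 - (-1)·0.6471) / (8) = -0.4816
Iteration 3:
  α = (-2 - (-4)·-0.0074 - (-3)·-0.4816) / (8) = -0.4343
  β = (0 - (-1.5)·-0.0202 - (-4)·-0.4816) / (8.5) = -0.2302
  γ = (-7 - (-4)·-0.0202 - (-1)·-0.0074) / (8) = -0.8860

-0.2302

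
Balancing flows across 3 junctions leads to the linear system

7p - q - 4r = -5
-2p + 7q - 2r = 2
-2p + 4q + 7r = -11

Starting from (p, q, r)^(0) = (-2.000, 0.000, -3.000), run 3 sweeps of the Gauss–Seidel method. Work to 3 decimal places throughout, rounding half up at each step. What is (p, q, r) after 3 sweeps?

(-1.780, -0.709, -1.675)

Iteration 1:
  p = (-5 - (-1)·0.000 - (-4)·-3.000) / (7) = -2.429
  q = (2 - (-2)·-2.429 - (-2)·-3.000) / (7) = -1.265
  r = (-11 - (-2)·-2.429 - (4)·-1.265) / (7) = -1.543
Iteration 2:
  p = (-5 - (-1)·-1.265 - (-4)·-1.543) / (7) = -1.777
  q = (2 - (-2)·-1.777 - (-2)·-1.543) / (7) = -0.663
  r = (-11 - (-2)·-1.777 - (4)·-0.663) / (7) = -1.700
Iteration 3:
  p = (-5 - (-1)·-0.663 - (-4)·-1.700) / (7) = -1.780
  q = (2 - (-2)·-1.780 - (-2)·-1.700) / (7) = -0.709
  r = (-11 - (-2)·-1.780 - (4)·-0.709) / (7) = -1.675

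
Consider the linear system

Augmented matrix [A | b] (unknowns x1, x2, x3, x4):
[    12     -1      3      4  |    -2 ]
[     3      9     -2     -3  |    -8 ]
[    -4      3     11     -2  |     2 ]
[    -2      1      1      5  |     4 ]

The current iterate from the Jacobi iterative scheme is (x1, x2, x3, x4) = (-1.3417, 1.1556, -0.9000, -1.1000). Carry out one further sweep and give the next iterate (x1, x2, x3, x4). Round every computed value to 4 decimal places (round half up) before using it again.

(0.5213, -1.0083, -0.8212, 0.2122)

One sweep:
  x1 = (-2 - (-1)·1.1556 - (3)·-0.9000 - (4)·-1.1000) / (12) = 0.5213
  x2 = (-8 - (3)·-1.3417 - (-2)·-0.9000 - (-3)·-1.1000) / (9) = -1.0083
  x3 = (2 - (-4)·-1.3417 - (3)·1.1556 - (-2)·-1.1000) / (11) = -0.8212
  x4 = (4 - (-2)·-1.3417 - (1)·1.1556 - (1)·-0.9000) / (5) = 0.2122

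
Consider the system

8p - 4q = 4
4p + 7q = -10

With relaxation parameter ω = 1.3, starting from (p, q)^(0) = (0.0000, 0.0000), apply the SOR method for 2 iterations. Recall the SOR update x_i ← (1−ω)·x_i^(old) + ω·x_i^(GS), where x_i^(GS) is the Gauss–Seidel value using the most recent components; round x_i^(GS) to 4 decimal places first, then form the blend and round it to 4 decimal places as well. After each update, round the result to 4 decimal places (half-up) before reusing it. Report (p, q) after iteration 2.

(-1.0660, -0.3632)

Iteration 1:
  p: GS value = (4 - (-4)·0.0000) / (8) = 0.5000;  p ← (1−ω)·0.0000 + ω·0.5000 = 0.6500
  q: GS value = (-10 - (4)·0.6500) / (7) = -1.8000;  q ← (1−ω)·0.0000 + ω·-1.8000 = -2.3400
Iteration 2:
  p: GS value = (4 - (-4)·-2.3400) / (8) = -0.6700;  p ← (1−ω)·0.6500 + ω·-0.6700 = -1.0660
  q: GS value = (-10 - (4)·-1.0660) / (7) = -0.8194;  q ← (1−ω)·-2.3400 + ω·-0.8194 = -0.3632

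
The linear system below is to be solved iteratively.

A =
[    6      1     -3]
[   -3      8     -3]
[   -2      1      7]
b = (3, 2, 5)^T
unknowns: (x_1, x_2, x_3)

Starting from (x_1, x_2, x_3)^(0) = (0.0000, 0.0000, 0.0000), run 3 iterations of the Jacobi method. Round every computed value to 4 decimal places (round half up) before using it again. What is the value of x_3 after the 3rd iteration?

0.8465

Iteration 1:
  x_1 = (3 - (1)·0.0000 - (-3)·0.0000) / (6) = 0.5000
  x_2 = (2 - (-3)·0.0000 - (-3)·0.0000) / (8) = 0.2500
  x_3 = (5 - (-2)·0.0000 - (1)·0.0000) / (7) = 0.7143
Iteration 2:
  x_1 = (3 - (1)·0.2500 - (-3)·0.7143) / (6) = 0.8155
  x_2 = (2 - (-3)·0.5000 - (-3)·0.7143) / (8) = 0.7054
  x_3 = (5 - (-2)·0.5000 - (1)·0.2500) / (7) = 0.8214
Iteration 3:
  x_1 = (3 - (1)·0.7054 - (-3)·0.8214) / (6) = 0.7931
  x_2 = (2 - (-3)·0.8155 - (-3)·0.8214) / (8) = 0.8638
  x_3 = (5 - (-2)·0.8155 - (1)·0.7054) / (7) = 0.8465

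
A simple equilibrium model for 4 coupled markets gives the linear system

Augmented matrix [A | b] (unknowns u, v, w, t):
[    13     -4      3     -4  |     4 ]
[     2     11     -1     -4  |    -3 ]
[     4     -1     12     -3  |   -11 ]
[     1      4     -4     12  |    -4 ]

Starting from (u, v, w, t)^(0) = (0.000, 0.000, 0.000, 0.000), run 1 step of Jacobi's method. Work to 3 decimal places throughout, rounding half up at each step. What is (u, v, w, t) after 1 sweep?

(0.308, -0.273, -0.917, -0.333)

Iteration 1:
  u = (4 - (-4)·0.000 - (3)·0.000 - (-4)·0.000) / (13) = 0.308
  v = (-3 - (2)·0.000 - (-1)·0.000 - (-4)·0.000) / (11) = -0.273
  w = (-11 - (4)·0.000 - (-1)·0.000 - (-3)·0.000) / (12) = -0.917
  t = (-4 - (1)·0.000 - (4)·0.000 - (-4)·0.000) / (12) = -0.333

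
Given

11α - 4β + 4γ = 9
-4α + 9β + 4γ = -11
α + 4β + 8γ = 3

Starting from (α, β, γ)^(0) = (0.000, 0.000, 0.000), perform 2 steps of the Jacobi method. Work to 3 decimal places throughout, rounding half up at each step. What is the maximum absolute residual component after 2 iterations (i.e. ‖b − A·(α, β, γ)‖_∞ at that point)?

Iteration 1:
  α = (9 - (-4)·0.000 - (4)·0.000) / (11) = 0.818
  β = (-11 - (-4)·0.000 - (4)·0.000) / (9) = -1.222
  γ = (3 - (1)·0.000 - (4)·0.000) / (8) = 0.375
Iteration 2:
  α = (9 - (-4)·-1.222 - (4)·0.375) / (11) = 0.237
  β = (-11 - (-4)·0.818 - (4)·0.375) / (9) = -1.025
  γ = (3 - (1)·0.818 - (4)·-1.222) / (8) = 0.884
Residual b − A·x = (-1.243, -4.363, -0.209); ∞-norm = 4.363

4.363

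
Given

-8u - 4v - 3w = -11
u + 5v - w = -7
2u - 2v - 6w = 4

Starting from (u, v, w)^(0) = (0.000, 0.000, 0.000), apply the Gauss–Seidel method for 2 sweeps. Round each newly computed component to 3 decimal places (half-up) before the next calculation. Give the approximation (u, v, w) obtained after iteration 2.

(2.081, -1.746, 0.609)

Iteration 1:
  u = (-11 - (-4)·0.000 - (-3)·0.000) / (-8) = 1.375
  v = (-7 - (1)·1.375 - (-1)·0.000) / (5) = -1.675
  w = (4 - (2)·1.375 - (-2)·-1.675) / (-6) = 0.350
Iteration 2:
  u = (-11 - (-4)·-1.675 - (-3)·0.350) / (-8) = 2.081
  v = (-7 - (1)·2.081 - (-1)·0.350) / (5) = -1.746
  w = (4 - (2)·2.081 - (-2)·-1.746) / (-6) = 0.609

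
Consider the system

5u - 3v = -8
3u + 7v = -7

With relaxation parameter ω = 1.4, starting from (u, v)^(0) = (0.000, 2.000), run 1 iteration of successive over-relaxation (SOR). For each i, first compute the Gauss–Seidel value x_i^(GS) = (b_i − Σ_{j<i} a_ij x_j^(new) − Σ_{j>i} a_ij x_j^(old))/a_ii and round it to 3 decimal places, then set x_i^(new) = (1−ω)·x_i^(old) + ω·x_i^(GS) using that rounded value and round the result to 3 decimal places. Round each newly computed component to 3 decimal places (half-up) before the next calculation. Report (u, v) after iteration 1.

Iteration 1:
  u: GS value = (-8 - (-3)·2.000) / (5) = -0.400;  u ← (1−ω)·0.000 + ω·-0.400 = -0.560
  v: GS value = (-7 - (3)·-0.560) / (7) = -0.760;  v ← (1−ω)·2.000 + ω·-0.760 = -1.864

(-0.560, -1.864)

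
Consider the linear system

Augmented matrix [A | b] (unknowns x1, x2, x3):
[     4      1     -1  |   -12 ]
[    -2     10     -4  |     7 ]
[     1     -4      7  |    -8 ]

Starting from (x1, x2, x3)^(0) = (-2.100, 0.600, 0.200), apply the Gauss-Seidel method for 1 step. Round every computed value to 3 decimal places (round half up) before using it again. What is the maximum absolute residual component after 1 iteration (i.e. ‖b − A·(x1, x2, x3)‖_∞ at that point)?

Iteration 1:
  x1 = (-12 - (1)·0.600 - (-1)·0.200) / (4) = -3.100
  x2 = (7 - (-2)·-3.100 - (-4)·0.200) / (10) = 0.160
  x3 = (-8 - (1)·-3.100 - (-4)·0.160) / (7) = -0.609
Residual b − A·x = (-0.369, -3.236, 0.003); ∞-norm = 3.236

3.236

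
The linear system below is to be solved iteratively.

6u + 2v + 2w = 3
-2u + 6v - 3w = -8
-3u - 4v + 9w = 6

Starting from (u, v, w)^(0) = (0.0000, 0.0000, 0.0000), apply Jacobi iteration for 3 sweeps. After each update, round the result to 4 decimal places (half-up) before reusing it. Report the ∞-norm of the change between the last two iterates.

Iteration 1:
  u = (3 - (2)·0.0000 - (2)·0.0000) / (6) = 0.5000
  v = (-8 - (-2)·0.0000 - (-3)·0.0000) / (6) = -1.3333
  w = (6 - (-3)·0.0000 - (-4)·0.0000) / (9) = 0.6667
Iteration 2:
  u = (3 - (2)·-1.3333 - (2)·0.6667) / (6) = 0.7222
  v = (-8 - (-2)·0.5000 - (-3)·0.6667) / (6) = -0.8333
  w = (6 - (-3)·0.5000 - (-4)·-1.3333) / (9) = 0.2408
Iteration 3:
  u = (3 - (2)·-0.8333 - (2)·0.2408) / (6) = 0.6975
  v = (-8 - (-2)·0.7222 - (-3)·0.2408) / (6) = -0.9722
  w = (6 - (-3)·0.7222 - (-4)·-0.8333) / (9) = 0.5370
Change: (-0.0247, -0.1389, 0.2962) → max |·| = 0.2962

0.2962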